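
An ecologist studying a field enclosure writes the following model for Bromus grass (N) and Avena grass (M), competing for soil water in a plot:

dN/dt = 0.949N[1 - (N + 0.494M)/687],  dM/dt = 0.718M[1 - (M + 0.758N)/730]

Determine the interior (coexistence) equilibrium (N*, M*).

N* ≈ 522, M* ≈ 335

Setting both brackets to zero gives the nullclines N + 0.494M = 687 and 0.758N + M = 730.
Substituting M = 730 - 0.758N into the first: N(1 - 0.494·0.758) = 687 - 0.494·730.
So N* = 326/0.626 = 522, and then M* = 730 - 0.758·522 = 335.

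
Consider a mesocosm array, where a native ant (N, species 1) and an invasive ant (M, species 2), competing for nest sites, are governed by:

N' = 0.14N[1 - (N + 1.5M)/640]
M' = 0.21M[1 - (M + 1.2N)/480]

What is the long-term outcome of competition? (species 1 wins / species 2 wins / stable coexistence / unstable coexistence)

Compare the nullcline intercepts: K1/α12 = 640/1.5 = 427 < K2 = 480; K2/α21 = 480/1.2 = 400 < K1 = 640.
Since both are reversed, neither can invade when rare; the interior point is a saddle.

unstable coexistence (outcome depends on initial conditions)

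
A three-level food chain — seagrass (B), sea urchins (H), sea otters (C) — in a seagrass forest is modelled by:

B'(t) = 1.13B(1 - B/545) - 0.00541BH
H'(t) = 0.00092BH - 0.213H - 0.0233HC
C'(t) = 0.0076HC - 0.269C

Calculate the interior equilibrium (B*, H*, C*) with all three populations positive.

From dC/dt = 0: 0.0076H* = 0.269, so H* = 35.4.
From dB/dt = 0: 1.13(1 - B*/545) = 0.00541·35.4, giving B* = 545·(1 - 0.169) = 453.
From dH/dt = 0: 0.00092·453 - 0.213 = 0.0233C*, so C* = 0.203/0.0233 = 8.73.

B* ≈ 453, H* ≈ 35.4, C* ≈ 8.73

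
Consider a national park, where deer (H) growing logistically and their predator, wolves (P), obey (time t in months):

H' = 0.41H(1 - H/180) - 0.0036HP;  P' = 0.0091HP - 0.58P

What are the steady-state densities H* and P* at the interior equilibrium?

From dP/dt = 0 with P > 0: 0.0091H* = 0.58, so H* = 63.7.
Substitute into dH/dt = 0: 0.41(1 - 63.7/180) = 0.0036P*.
The bracket is 0.646, giving P* = 0.265/0.0036 = 73.6.

H* ≈ 63.7, P* ≈ 73.6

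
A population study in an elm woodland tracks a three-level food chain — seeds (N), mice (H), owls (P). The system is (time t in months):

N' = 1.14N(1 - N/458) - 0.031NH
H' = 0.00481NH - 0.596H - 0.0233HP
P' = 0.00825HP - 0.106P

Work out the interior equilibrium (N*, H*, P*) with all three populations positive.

N* ≈ 298, H* ≈ 12.8, P* ≈ 35.9

From dP/dt = 0: 0.00825H* = 0.106, so H* = 12.8.
From dN/dt = 0: 1.14(1 - N*/458) = 0.031·12.8, giving N* = 458·(1 - 0.349) = 298.
From dH/dt = 0: 0.00481·298 - 0.596 = 0.0233P*, so P* = 0.837/0.0233 = 35.9.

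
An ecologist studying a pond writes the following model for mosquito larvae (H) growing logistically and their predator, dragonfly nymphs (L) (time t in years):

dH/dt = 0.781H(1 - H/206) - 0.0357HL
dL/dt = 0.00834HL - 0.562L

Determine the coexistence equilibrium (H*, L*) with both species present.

From dL/dt = 0 with L > 0: 0.00834H* = 0.562, so H* = 67.4.
Substitute into dH/dt = 0: 0.781(1 - 67.4/206) = 0.0357L*.
The bracket is 0.673, giving L* = 0.526/0.0357 = 14.7.

H* ≈ 67.4, L* ≈ 14.7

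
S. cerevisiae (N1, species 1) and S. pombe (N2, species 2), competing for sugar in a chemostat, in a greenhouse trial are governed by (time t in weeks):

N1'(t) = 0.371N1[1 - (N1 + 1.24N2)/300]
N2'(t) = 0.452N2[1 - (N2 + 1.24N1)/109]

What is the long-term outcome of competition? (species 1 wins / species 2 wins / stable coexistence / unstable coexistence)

species 1 excludes species 2

Compare the nullcline intercepts: K1/α12 = 300/1.24 = 242 > K2 = 109; K2/α21 = 109/1.24 = 87.9 < K1 = 300.
Since the inequalities point opposite ways, species 1 can invade but species 2 cannot.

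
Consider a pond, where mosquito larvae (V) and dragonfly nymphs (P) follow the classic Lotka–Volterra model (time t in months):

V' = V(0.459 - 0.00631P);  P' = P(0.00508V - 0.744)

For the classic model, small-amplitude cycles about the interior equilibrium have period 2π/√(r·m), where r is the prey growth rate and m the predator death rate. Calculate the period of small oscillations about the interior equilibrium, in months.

Here r = 0.459 and m = 0.744, so r·m = 0.341.
ω = √0.341 = 0.584 per month, hence T = 2π/ω ≈ 10.8 months.

T ≈ 10.8 months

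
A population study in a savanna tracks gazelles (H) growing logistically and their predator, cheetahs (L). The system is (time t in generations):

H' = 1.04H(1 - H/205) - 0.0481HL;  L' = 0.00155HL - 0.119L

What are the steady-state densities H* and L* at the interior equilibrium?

From dL/dt = 0 with L > 0: 0.00155H* = 0.119, so H* = 76.8.
Substitute into dH/dt = 0: 1.04(1 - 76.8/205) = 0.0481L*.
The bracket is 0.625, giving L* = 0.651/0.0481 = 13.5.

H* ≈ 76.8, L* ≈ 13.5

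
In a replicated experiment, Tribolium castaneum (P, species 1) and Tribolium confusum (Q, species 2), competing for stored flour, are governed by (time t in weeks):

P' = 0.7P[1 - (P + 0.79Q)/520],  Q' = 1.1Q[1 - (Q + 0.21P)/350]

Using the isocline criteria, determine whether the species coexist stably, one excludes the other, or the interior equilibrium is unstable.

Compare the nullcline intercepts: K1/α12 = 520/0.79 = 658 > K2 = 350; K2/α21 = 350/0.21 = 1670 > K1 = 520.
Since both inequalities hold, each species can invade when rare, so the interior equilibrium is stable.

stable coexistence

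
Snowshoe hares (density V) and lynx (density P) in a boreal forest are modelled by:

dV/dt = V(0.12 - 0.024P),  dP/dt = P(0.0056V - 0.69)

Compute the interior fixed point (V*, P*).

Set dP/dt = 0 with P > 0: 0.0056V - 0.69 = 0, so V* = 0.69/0.0056 = 123.
Set dV/dt = 0 with V > 0: 0.12 - 0.024P = 0, so P* = 0.12/0.024 = 5.

V* ≈ 123, P* ≈ 5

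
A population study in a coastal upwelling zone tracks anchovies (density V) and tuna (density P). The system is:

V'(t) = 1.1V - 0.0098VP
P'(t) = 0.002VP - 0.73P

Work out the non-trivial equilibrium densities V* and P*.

V* ≈ 365, P* ≈ 112

Set dP/dt = 0 with P > 0: 0.002V - 0.73 = 0, so V* = 0.73/0.002 = 365.
Set dV/dt = 0 with V > 0: 1.1 - 0.0098P = 0, so P* = 1.1/0.0098 = 112.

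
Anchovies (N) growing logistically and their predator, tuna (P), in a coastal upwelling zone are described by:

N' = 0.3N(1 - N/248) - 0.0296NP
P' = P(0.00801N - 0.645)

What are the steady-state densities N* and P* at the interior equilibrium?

N* ≈ 80.5, P* ≈ 6.84

From dP/dt = 0 with P > 0: 0.00801N* = 0.645, so N* = 80.5.
Substitute into dN/dt = 0: 0.3(1 - 80.5/248) = 0.0296P*.
The bracket is 0.675, giving P* = 0.203/0.0296 = 6.84.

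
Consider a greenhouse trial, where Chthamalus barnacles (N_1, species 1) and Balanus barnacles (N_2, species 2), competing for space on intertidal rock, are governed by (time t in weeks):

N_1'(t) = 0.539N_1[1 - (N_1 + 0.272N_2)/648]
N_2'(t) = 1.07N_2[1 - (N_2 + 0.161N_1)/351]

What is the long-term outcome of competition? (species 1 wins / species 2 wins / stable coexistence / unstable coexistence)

stable coexistence

Compare the nullcline intercepts: K1/α12 = 648/0.272 = 2380 > K2 = 351; K2/α21 = 351/0.161 = 2180 > K1 = 648.
Since both inequalities hold, each species can invade when rare, so the interior equilibrium is stable.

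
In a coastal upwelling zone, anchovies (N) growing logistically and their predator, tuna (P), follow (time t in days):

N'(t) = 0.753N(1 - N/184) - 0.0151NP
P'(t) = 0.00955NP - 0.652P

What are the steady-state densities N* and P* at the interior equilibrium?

N* ≈ 68.3, P* ≈ 31.4

From dP/dt = 0 with P > 0: 0.00955N* = 0.652, so N* = 68.3.
Substitute into dN/dt = 0: 0.753(1 - 68.3/184) = 0.0151P*.
The bracket is 0.629, giving P* = 0.474/0.0151 = 31.4.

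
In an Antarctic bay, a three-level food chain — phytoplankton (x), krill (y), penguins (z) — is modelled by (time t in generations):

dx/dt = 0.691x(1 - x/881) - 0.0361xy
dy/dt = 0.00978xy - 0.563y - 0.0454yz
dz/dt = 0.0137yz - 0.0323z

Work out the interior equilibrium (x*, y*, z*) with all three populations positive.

x* ≈ 772, y* ≈ 2.36, z* ≈ 154

From dz/dt = 0: 0.0137y* = 0.0323, so y* = 2.36.
From dx/dt = 0: 0.691(1 - x*/881) = 0.0361·2.36, giving x* = 881·(1 - 0.123) = 772.
From dy/dt = 0: 0.00978·772 - 0.563 = 0.0454z*, so z* = 6.99/0.0454 = 154.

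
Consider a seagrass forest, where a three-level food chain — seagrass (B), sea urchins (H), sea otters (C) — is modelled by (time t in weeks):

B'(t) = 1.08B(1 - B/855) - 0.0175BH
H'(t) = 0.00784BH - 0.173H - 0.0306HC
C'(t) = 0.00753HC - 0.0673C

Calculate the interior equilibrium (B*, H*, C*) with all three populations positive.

B* ≈ 731, H* ≈ 8.94, C* ≈ 182

From dC/dt = 0: 0.00753H* = 0.0673, so H* = 8.94.
From dB/dt = 0: 1.08(1 - B*/855) = 0.0175·8.94, giving B* = 855·(1 - 0.145) = 731.
From dH/dt = 0: 0.00784·731 - 0.173 = 0.0306C*, so C* = 5.56/0.0306 = 182.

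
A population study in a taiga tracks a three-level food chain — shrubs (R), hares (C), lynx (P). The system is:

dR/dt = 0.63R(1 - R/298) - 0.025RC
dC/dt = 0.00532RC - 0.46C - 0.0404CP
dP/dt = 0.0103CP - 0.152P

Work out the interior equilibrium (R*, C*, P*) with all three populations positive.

From dP/dt = 0: 0.0103C* = 0.152, so C* = 14.8.
From dR/dt = 0: 0.63(1 - R*/298) = 0.025·14.8, giving R* = 298·(1 - 0.586) = 123.
From dC/dt = 0: 0.00532·123 - 0.46 = 0.0404P*, so P* = 0.197/0.0404 = 4.88.

R* ≈ 123, C* ≈ 14.8, P* ≈ 4.88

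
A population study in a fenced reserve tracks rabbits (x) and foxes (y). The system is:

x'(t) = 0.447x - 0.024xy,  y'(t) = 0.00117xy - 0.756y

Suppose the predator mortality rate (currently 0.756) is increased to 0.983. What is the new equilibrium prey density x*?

At the interior fixed point, setting dy/dt = 0 with y > 0 fixes x* = (predator death rate)/(xy coefficient) — independent of the other coefficients.
With the change, x* = 0.983/0.00117 = 840; it rises from 646.

x* ≈ 840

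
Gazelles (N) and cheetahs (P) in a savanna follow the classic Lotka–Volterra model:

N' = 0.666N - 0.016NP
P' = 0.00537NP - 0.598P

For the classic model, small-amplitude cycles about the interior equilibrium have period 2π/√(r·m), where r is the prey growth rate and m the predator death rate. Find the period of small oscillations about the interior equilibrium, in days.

T ≈ 9.96 days

Here r = 0.666 and m = 0.598, so r·m = 0.398.
ω = √0.398 = 0.631 per day, hence T = 2π/ω ≈ 9.96 days.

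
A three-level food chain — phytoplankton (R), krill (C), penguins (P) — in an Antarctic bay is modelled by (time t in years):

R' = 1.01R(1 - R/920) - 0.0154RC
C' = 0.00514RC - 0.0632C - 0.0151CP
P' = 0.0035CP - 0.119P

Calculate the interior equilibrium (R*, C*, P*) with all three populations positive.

R* ≈ 443, C* ≈ 34, P* ≈ 147

From dP/dt = 0: 0.0035C* = 0.119, so C* = 34.
From dR/dt = 0: 1.01(1 - R*/920) = 0.0154·34, giving R* = 920·(1 - 0.518) = 443.
From dC/dt = 0: 0.00514·443 - 0.0632 = 0.0151P*, so P* = 2.21/0.0151 = 147.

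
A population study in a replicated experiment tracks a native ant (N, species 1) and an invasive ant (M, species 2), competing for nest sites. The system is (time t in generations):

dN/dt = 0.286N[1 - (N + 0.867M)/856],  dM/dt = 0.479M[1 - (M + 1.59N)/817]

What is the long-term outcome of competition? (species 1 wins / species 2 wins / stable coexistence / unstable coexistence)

species 1 excludes species 2

Compare the nullcline intercepts: K1/α12 = 856/0.867 = 987 > K2 = 817; K2/α21 = 817/1.59 = 514 < K1 = 856.
Since the inequalities point opposite ways, species 1 can invade but species 2 cannot.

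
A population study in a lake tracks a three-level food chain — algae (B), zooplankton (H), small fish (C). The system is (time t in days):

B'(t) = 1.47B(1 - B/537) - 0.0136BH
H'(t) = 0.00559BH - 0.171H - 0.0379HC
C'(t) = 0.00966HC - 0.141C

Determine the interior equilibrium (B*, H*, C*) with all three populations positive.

From dC/dt = 0: 0.00966H* = 0.141, so H* = 14.6.
From dB/dt = 0: 1.47(1 - B*/537) = 0.0136·14.6, giving B* = 537·(1 - 0.135) = 464.
From dH/dt = 0: 0.00559·464 - 0.171 = 0.0379C*, so C* = 2.43/0.0379 = 64.

B* ≈ 464, H* ≈ 14.6, C* ≈ 64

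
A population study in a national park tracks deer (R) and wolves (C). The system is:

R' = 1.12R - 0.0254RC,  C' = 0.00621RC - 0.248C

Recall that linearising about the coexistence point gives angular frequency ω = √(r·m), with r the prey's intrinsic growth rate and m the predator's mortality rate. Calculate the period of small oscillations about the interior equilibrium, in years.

T ≈ 11.9 years

Here r = 1.12 and m = 0.248, so r·m = 0.278.
ω = √0.278 = 0.527 per year, hence T = 2π/ω ≈ 11.9 years.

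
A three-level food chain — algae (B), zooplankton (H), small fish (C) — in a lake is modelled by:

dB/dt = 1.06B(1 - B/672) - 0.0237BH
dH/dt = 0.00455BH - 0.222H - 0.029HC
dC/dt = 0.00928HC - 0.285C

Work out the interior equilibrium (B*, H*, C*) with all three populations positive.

From dC/dt = 0: 0.00928H* = 0.285, so H* = 30.7.
From dB/dt = 0: 1.06(1 - B*/672) = 0.0237·30.7, giving B* = 672·(1 - 0.687) = 211.
From dH/dt = 0: 0.00455·211 - 0.222 = 0.029C*, so C* = 0.736/0.029 = 25.4.

B* ≈ 211, H* ≈ 30.7, C* ≈ 25.4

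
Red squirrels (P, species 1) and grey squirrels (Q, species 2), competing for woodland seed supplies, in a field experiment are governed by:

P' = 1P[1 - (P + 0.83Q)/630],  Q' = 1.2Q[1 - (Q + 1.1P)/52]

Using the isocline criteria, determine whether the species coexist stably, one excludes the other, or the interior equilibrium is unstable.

species 1 excludes species 2

Compare the nullcline intercepts: K1/α12 = 630/0.83 = 759 > K2 = 52; K2/α21 = 52/1.1 = 47.3 < K1 = 630.
Since the inequalities point opposite ways, species 1 can invade but species 2 cannot.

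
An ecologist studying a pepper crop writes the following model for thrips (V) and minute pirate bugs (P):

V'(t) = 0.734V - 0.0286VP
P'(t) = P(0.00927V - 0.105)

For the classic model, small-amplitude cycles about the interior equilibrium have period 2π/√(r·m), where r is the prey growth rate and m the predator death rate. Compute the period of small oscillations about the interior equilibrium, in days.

Here r = 0.734 and m = 0.105, so r·m = 0.0771.
ω = √0.0771 = 0.278 per day, hence T = 2π/ω ≈ 22.6 days.

T ≈ 22.6 days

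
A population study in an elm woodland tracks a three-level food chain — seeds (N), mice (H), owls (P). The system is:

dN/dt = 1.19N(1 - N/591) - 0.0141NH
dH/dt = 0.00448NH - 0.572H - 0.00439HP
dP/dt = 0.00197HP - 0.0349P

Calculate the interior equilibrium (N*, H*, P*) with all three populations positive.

N* ≈ 467, H* ≈ 17.7, P* ≈ 346

From dP/dt = 0: 0.00197H* = 0.0349, so H* = 17.7.
From dN/dt = 0: 1.19(1 - N*/591) = 0.0141·17.7, giving N* = 591·(1 - 0.21) = 467.
From dH/dt = 0: 0.00448·467 - 0.572 = 0.00439P*, so P* = 1.52/0.00439 = 346.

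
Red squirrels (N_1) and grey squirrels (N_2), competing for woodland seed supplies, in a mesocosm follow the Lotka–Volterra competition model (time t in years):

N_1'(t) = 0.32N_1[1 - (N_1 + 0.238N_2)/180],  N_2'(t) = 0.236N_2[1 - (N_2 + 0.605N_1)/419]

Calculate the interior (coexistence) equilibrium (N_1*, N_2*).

N_1* ≈ 93.8, N_2* ≈ 362

Setting both brackets to zero gives the nullclines N_1 + 0.238N_2 = 180 and 0.605N_1 + N_2 = 419.
Substituting N_2 = 419 - 0.605N_1 into the first: N_1(1 - 0.238·0.605) = 180 - 0.238·419.
So N_1* = 80.3/0.856 = 93.8, and then N_2* = 419 - 0.605·93.8 = 362.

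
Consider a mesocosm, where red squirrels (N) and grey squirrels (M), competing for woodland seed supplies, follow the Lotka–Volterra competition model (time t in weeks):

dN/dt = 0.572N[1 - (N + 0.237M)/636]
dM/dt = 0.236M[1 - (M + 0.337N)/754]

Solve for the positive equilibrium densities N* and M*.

N* ≈ 497, M* ≈ 587

Setting both brackets to zero gives the nullclines N + 0.237M = 636 and 0.337N + M = 754.
Substituting M = 754 - 0.337N into the first: N(1 - 0.237·0.337) = 636 - 0.237·754.
So N* = 457/0.92 = 497, and then M* = 754 - 0.337·497 = 587.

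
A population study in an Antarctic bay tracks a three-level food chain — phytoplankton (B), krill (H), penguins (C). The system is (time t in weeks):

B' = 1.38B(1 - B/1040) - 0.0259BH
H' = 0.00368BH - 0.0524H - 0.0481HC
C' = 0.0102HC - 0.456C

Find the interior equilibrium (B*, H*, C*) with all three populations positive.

B* ≈ 167, H* ≈ 44.7, C* ≈ 11.7

From dC/dt = 0: 0.0102H* = 0.456, so H* = 44.7.
From dB/dt = 0: 1.38(1 - B*/1040) = 0.0259·44.7, giving B* = 1040·(1 - 0.839) = 167.
From dH/dt = 0: 0.00368·167 - 0.0524 = 0.0481C*, so C* = 0.564/0.0481 = 11.7.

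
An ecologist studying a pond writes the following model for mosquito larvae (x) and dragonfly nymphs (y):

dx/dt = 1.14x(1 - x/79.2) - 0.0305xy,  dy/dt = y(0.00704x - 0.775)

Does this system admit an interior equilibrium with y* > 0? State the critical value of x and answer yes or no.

Threshold x = 110; K < 110, so no, the predator goes extinct.

The predator equation gives dy/dt > 0 only when x > 0.775/0.00704 = 110.
Without the predator, x → K = 79.2. Since 79.2 < 110, the predator cannot invade.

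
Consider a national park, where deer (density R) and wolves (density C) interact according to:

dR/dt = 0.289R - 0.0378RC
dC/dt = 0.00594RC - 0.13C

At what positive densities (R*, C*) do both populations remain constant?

Set dC/dt = 0 with C > 0: 0.00594R - 0.13 = 0, so R* = 0.13/0.00594 = 21.9.
Set dR/dt = 0 with R > 0: 0.289 - 0.0378C = 0, so C* = 0.289/0.0378 = 7.65.

R* ≈ 21.9, C* ≈ 7.65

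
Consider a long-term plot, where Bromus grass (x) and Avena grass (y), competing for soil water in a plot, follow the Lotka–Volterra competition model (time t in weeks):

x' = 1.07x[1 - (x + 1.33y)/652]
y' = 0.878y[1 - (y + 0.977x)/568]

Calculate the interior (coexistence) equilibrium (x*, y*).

x* ≈ 345, y* ≈ 230

Setting both brackets to zero gives the nullclines x + 1.33y = 652 and 0.977x + y = 568.
Substituting y = 568 - 0.977x into the first: x(1 - 1.33·0.977) = 652 - 1.33·568.
So x* = -103/-0.299 = 345, and then y* = 568 - 0.977·345 = 230.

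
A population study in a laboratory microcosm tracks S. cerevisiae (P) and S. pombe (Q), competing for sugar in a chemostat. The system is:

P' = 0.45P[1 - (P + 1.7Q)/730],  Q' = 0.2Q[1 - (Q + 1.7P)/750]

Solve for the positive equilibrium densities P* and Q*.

Setting both brackets to zero gives the nullclines P + 1.7Q = 730 and 1.7P + Q = 750.
Substituting Q = 750 - 1.7P into the first: P(1 - 1.7·1.7) = 730 - 1.7·750.
So P* = -545/-1.89 = 288, and then Q* = 750 - 1.7·288 = 260.

P* ≈ 288, Q* ≈ 260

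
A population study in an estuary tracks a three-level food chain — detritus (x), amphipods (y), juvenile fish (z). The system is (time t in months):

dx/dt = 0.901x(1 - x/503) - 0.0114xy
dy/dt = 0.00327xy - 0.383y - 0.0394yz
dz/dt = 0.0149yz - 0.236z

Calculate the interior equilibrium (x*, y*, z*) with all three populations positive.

From dz/dt = 0: 0.0149y* = 0.236, so y* = 15.8.
From dx/dt = 0: 0.901(1 - x*/503) = 0.0114·15.8, giving x* = 503·(1 - 0.2) = 402.
From dy/dt = 0: 0.00327·402 - 0.383 = 0.0394z*, so z* = 0.932/0.0394 = 23.7.

x* ≈ 402, y* ≈ 15.8, z* ≈ 23.7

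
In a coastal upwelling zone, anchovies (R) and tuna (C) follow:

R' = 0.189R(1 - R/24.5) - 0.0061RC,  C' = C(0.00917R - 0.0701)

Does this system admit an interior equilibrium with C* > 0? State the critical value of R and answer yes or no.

The predator equation gives dC/dt > 0 only when R > 0.0701/0.00917 = 7.64.
Without the predator, R → K = 24.5. Since 24.5 > 7.64, the predator can invade and persist.

Threshold R = 7.64; K > 7.64, so yes, the predator persists.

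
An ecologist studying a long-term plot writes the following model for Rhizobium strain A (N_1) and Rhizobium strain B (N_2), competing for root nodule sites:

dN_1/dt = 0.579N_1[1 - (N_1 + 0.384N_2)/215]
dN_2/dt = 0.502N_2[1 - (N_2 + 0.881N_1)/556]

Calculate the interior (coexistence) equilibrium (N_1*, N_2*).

N_1* ≈ 2.26, N_2* ≈ 554

Setting both brackets to zero gives the nullclines N_1 + 0.384N_2 = 215 and 0.881N_1 + N_2 = 556.
Substituting N_2 = 556 - 0.881N_1 into the first: N_1(1 - 0.384·0.881) = 215 - 0.384·556.
So N_1* = 1.5/0.662 = 2.26, and then N_2* = 556 - 0.881·2.26 = 554.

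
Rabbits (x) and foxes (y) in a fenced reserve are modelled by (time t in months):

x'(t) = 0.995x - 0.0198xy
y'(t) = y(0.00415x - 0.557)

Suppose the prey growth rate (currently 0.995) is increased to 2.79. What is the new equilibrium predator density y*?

At the interior fixed point, setting dx/dt = 0 with x > 0 fixes y* = (prey growth rate)/(xy coefficient) — independent of the other coefficients.
With the change, y* = 2.79/0.0198 = 141; it rises from 50.3.

y* ≈ 141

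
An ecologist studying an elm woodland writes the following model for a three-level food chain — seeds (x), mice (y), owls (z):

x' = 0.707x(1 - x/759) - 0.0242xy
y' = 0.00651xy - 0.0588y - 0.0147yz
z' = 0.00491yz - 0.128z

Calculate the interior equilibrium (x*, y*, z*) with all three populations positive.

x* ≈ 81.7, y* ≈ 26.1, z* ≈ 32.2

From dz/dt = 0: 0.00491y* = 0.128, so y* = 26.1.
From dx/dt = 0: 0.707(1 - x*/759) = 0.0242·26.1, giving x* = 759·(1 - 0.892) = 81.7.
From dy/dt = 0: 0.00651·81.7 - 0.0588 = 0.0147z*, so z* = 0.473/0.0147 = 32.2.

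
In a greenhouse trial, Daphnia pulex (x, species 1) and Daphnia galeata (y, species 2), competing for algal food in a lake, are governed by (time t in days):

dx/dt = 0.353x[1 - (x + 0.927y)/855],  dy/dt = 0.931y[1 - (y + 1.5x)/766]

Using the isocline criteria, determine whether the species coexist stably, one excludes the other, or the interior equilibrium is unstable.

Compare the nullcline intercepts: K1/α12 = 855/0.927 = 922 > K2 = 766; K2/α21 = 766/1.5 = 511 < K1 = 855.
Since the inequalities point opposite ways, species 1 can invade but species 2 cannot.

species 1 excludes species 2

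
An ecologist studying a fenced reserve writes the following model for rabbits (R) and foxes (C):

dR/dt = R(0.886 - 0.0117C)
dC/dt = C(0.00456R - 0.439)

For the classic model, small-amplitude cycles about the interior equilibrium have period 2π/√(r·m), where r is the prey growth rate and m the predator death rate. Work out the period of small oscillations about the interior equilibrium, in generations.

T ≈ 10.1 generations

Here r = 0.886 and m = 0.439, so r·m = 0.389.
ω = √0.389 = 0.624 per generation, hence T = 2π/ω ≈ 10.1 generations.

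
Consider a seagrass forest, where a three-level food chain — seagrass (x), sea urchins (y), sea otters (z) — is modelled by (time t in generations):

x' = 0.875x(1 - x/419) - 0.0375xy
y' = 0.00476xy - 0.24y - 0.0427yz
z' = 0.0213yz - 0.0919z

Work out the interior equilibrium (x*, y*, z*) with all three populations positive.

x* ≈ 342, y* ≈ 4.31, z* ≈ 32.5

From dz/dt = 0: 0.0213y* = 0.0919, so y* = 4.31.
From dx/dt = 0: 0.875(1 - x*/419) = 0.0375·4.31, giving x* = 419·(1 - 0.185) = 342.
From dy/dt = 0: 0.00476·342 - 0.24 = 0.0427z*, so z* = 1.39/0.0427 = 32.5.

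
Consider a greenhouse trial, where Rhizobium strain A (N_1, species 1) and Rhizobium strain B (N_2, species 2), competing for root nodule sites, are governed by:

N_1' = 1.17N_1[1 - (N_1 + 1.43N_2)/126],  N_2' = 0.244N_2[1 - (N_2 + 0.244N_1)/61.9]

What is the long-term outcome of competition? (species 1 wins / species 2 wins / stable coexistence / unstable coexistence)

stable coexistence

Compare the nullcline intercepts: K1/α12 = 126/1.43 = 88.1 > K2 = 61.9; K2/α21 = 61.9/0.244 = 254 > K1 = 126.
Since both inequalities hold, each species can invade when rare, so the interior equilibrium is stable.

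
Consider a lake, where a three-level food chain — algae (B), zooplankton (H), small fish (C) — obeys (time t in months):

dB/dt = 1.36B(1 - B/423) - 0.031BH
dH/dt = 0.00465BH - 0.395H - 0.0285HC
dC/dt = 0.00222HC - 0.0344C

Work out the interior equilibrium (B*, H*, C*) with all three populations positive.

B* ≈ 274, H* ≈ 15.5, C* ≈ 30.8

From dC/dt = 0: 0.00222H* = 0.0344, so H* = 15.5.
From dB/dt = 0: 1.36(1 - B*/423) = 0.031·15.5, giving B* = 423·(1 - 0.353) = 274.
From dH/dt = 0: 0.00465·274 - 0.395 = 0.0285C*, so C* = 0.877/0.0285 = 30.8.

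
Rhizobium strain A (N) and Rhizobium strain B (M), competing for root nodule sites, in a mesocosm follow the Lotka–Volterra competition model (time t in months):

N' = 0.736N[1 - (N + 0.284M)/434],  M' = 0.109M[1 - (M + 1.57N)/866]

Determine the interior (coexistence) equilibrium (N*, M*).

N* ≈ 339, M* ≈ 333

Setting both brackets to zero gives the nullclines N + 0.284M = 434 and 1.57N + M = 866.
Substituting M = 866 - 1.57N into the first: N(1 - 0.284·1.57) = 434 - 0.284·866.
So N* = 188/0.554 = 339, and then M* = 866 - 1.57·339 = 333.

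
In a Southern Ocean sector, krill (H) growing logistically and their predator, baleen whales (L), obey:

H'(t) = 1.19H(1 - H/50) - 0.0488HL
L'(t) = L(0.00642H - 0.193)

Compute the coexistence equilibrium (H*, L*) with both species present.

H* ≈ 30.1, L* ≈ 9.72

From dL/dt = 0 with L > 0: 0.00642H* = 0.193, so H* = 30.1.
Substitute into dH/dt = 0: 1.19(1 - 30.1/50) = 0.0488L*.
The bracket is 0.399, giving L* = 0.475/0.0488 = 9.72.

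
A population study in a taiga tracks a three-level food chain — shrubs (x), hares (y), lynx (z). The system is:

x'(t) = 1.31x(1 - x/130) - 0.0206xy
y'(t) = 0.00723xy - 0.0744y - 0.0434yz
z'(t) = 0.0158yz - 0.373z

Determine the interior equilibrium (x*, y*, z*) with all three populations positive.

x* ≈ 81.7, y* ≈ 23.6, z* ≈ 11.9

From dz/dt = 0: 0.0158y* = 0.373, so y* = 23.6.
From dx/dt = 0: 1.31(1 - x*/130) = 0.0206·23.6, giving x* = 130·(1 - 0.371) = 81.7.
From dy/dt = 0: 0.00723·81.7 - 0.0744 = 0.0434z*, so z* = 0.517/0.0434 = 11.9.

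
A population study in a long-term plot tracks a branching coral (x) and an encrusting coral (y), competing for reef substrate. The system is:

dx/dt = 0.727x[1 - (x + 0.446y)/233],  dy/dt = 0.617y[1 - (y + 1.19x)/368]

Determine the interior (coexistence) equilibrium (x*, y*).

Setting both brackets to zero gives the nullclines x + 0.446y = 233 and 1.19x + y = 368.
Substituting y = 368 - 1.19x into the first: x(1 - 0.446·1.19) = 233 - 0.446·368.
So x* = 68.9/0.469 = 147, and then y* = 368 - 1.19·147 = 193.

x* ≈ 147, y* ≈ 193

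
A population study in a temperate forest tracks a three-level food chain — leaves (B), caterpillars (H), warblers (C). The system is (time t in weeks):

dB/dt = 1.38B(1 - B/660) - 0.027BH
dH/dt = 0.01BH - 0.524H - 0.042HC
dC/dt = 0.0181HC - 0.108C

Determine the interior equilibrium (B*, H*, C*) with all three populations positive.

From dC/dt = 0: 0.0181H* = 0.108, so H* = 5.97.
From dB/dt = 0: 1.38(1 - B*/660) = 0.027·5.97, giving B* = 660·(1 - 0.117) = 583.
From dH/dt = 0: 0.01·583 - 0.524 = 0.042C*, so C* = 5.31/0.042 = 126.

B* ≈ 583, H* ≈ 5.97, C* ≈ 126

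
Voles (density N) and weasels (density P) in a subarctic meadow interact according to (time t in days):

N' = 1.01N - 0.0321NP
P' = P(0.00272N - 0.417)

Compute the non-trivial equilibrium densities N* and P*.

Set dP/dt = 0 with P > 0: 0.00272N - 0.417 = 0, so N* = 0.417/0.00272 = 153.
Set dN/dt = 0 with N > 0: 1.01 - 0.0321P = 0, so P* = 1.01/0.0321 = 31.5.

N* ≈ 153, P* ≈ 31.5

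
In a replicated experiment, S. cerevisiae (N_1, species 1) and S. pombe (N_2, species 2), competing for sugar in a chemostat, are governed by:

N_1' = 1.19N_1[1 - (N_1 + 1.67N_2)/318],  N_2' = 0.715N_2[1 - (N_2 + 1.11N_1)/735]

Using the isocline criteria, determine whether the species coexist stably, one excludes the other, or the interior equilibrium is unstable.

Compare the nullcline intercepts: K1/α12 = 318/1.67 = 190 < K2 = 735; K2/α21 = 735/1.11 = 662 > K1 = 318.
Since the inequalities point opposite ways, species 2 can invade but species 1 cannot.

species 2 excludes species 1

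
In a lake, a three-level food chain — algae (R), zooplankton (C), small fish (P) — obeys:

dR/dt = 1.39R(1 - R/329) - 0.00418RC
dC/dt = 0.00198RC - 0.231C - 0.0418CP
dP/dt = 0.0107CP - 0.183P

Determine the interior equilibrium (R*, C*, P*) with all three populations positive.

From dP/dt = 0: 0.0107C* = 0.183, so C* = 17.1.
From dR/dt = 0: 1.39(1 - R*/329) = 0.00418·17.1, giving R* = 329·(1 - 0.0514) = 312.
From dC/dt = 0: 0.00198·312 - 0.231 = 0.0418P*, so P* = 0.387/0.0418 = 9.26.

R* ≈ 312, C* ≈ 17.1, P* ≈ 9.26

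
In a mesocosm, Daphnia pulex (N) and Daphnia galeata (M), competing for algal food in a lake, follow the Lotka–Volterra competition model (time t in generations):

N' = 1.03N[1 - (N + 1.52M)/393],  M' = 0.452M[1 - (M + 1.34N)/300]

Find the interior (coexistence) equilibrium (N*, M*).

N* ≈ 60.8, M* ≈ 219

Setting both brackets to zero gives the nullclines N + 1.52M = 393 and 1.34N + M = 300.
Substituting M = 300 - 1.34N into the first: N(1 - 1.52·1.34) = 393 - 1.52·300.
So N* = -63/-1.04 = 60.8, and then M* = 300 - 1.34·60.8 = 219.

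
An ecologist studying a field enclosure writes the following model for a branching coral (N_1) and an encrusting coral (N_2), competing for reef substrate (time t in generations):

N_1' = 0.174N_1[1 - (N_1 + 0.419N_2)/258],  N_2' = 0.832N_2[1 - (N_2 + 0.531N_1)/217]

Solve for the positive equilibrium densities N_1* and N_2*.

N_1* ≈ 215, N_2* ≈ 103

Setting both brackets to zero gives the nullclines N_1 + 0.419N_2 = 258 and 0.531N_1 + N_2 = 217.
Substituting N_2 = 217 - 0.531N_1 into the first: N_1(1 - 0.419·0.531) = 258 - 0.419·217.
So N_1* = 167/0.778 = 215, and then N_2* = 217 - 0.531·215 = 103.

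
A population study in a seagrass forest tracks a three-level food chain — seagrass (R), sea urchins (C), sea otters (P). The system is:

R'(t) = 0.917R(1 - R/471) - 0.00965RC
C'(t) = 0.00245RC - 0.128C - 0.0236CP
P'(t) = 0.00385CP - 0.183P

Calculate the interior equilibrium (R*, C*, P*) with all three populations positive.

From dP/dt = 0: 0.00385C* = 0.183, so C* = 47.5.
From dR/dt = 0: 0.917(1 - R*/471) = 0.00965·47.5, giving R* = 471·(1 - 0.5) = 235.
From dC/dt = 0: 0.00245·235 - 0.128 = 0.0236P*, so P* = 0.449/0.0236 = 19.

R* ≈ 235, C* ≈ 47.5, P* ≈ 19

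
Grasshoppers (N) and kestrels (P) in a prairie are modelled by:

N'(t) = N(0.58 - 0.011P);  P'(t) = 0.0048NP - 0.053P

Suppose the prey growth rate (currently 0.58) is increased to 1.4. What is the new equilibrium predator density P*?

P* ≈ 127

At the interior fixed point, setting dN/dt = 0 with N > 0 fixes P* = (prey growth rate)/(NP coefficient) — independent of the other coefficients.
With the change, P* = 1.4/0.011 = 127; it rises from 52.7.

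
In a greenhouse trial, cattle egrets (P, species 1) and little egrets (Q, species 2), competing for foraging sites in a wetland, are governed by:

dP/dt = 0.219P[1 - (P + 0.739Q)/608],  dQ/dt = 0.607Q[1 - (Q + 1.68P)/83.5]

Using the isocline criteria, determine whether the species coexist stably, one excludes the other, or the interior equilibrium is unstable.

species 1 excludes species 2

Compare the nullcline intercepts: K1/α12 = 608/0.739 = 823 > K2 = 83.5; K2/α21 = 83.5/1.68 = 49.7 < K1 = 608.
Since the inequalities point opposite ways, species 1 can invade but species 2 cannot.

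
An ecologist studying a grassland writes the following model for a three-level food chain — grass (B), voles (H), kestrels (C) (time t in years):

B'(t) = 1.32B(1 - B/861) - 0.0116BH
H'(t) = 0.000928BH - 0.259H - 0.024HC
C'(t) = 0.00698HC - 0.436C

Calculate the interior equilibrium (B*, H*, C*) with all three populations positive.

From dC/dt = 0: 0.00698H* = 0.436, so H* = 62.5.
From dB/dt = 0: 1.32(1 - B*/861) = 0.0116·62.5, giving B* = 861·(1 - 0.549) = 388.
From dH/dt = 0: 0.000928·388 - 0.259 = 0.024C*, so C* = 0.101/0.024 = 4.23.

B* ≈ 388, H* ≈ 62.5, C* ≈ 4.23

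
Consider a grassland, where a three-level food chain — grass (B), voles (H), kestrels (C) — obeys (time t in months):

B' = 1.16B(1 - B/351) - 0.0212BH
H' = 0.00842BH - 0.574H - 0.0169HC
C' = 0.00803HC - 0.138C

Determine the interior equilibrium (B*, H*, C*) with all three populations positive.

From dC/dt = 0: 0.00803H* = 0.138, so H* = 17.2.
From dB/dt = 0: 1.16(1 - B*/351) = 0.0212·17.2, giving B* = 351·(1 - 0.314) = 241.
From dH/dt = 0: 0.00842·241 - 0.574 = 0.0169C*, so C* = 1.45/0.0169 = 86.

B* ≈ 241, H* ≈ 17.2, C* ≈ 86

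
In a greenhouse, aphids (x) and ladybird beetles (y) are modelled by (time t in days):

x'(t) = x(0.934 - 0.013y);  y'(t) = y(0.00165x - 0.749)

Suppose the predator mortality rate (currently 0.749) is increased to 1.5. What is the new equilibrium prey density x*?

At the interior fixed point, setting dy/dt = 0 with y > 0 fixes x* = (predator death rate)/(xy coefficient) — independent of the other coefficients.
With the change, x* = 1.5/0.00165 = 909; it rises from 454.

x* ≈ 909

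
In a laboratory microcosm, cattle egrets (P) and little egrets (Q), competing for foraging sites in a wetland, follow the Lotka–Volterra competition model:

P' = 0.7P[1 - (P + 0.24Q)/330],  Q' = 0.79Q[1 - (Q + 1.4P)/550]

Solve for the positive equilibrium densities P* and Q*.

Setting both brackets to zero gives the nullclines P + 0.24Q = 330 and 1.4P + Q = 550.
Substituting Q = 550 - 1.4P into the first: P(1 - 0.24·1.4) = 330 - 0.24·550.
So P* = 198/0.664 = 298, and then Q* = 550 - 1.4·298 = 133.

P* ≈ 298, Q* ≈ 133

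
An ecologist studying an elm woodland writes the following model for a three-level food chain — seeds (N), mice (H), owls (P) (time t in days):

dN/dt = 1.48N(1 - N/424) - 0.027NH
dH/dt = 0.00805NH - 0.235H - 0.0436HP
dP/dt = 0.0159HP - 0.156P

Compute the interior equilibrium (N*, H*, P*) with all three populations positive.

N* ≈ 348, H* ≈ 9.81, P* ≈ 58.9

From dP/dt = 0: 0.0159H* = 0.156, so H* = 9.81.
From dN/dt = 0: 1.48(1 - N*/424) = 0.027·9.81, giving N* = 424·(1 - 0.179) = 348.
From dH/dt = 0: 0.00805·348 - 0.235 = 0.0436P*, so P* = 2.57/0.0436 = 58.9.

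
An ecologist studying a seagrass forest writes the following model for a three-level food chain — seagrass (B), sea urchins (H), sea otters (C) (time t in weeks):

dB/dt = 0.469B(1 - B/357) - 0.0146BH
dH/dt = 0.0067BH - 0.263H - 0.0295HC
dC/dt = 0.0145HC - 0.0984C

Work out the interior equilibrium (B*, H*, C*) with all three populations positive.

From dC/dt = 0: 0.0145H* = 0.0984, so H* = 6.79.
From dB/dt = 0: 0.469(1 - B*/357) = 0.0146·6.79, giving B* = 357·(1 - 0.211) = 282.
From dH/dt = 0: 0.0067·282 - 0.263 = 0.0295C*, so C* = 1.62/0.0295 = 55.

B* ≈ 282, H* ≈ 6.79, C* ≈ 55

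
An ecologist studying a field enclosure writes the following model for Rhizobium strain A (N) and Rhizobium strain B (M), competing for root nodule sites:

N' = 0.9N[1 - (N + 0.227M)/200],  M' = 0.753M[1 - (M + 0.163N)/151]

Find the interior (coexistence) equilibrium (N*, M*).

N* ≈ 172, M* ≈ 123

Setting both brackets to zero gives the nullclines N + 0.227M = 200 and 0.163N + M = 151.
Substituting M = 151 - 0.163N into the first: N(1 - 0.227·0.163) = 200 - 0.227·151.
So N* = 166/0.963 = 172, and then M* = 151 - 0.163·172 = 123.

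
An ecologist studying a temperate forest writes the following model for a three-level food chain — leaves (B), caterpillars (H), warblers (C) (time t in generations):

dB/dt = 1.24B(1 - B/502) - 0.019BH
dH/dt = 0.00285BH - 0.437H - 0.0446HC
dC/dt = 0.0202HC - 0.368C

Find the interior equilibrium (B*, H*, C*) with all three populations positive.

B* ≈ 362, H* ≈ 18.2, C* ≈ 13.3

From dC/dt = 0: 0.0202H* = 0.368, so H* = 18.2.
From dB/dt = 0: 1.24(1 - B*/502) = 0.019·18.2, giving B* = 502·(1 - 0.279) = 362.
From dH/dt = 0: 0.00285·362 - 0.437 = 0.0446C*, so C* = 0.594/0.0446 = 13.3.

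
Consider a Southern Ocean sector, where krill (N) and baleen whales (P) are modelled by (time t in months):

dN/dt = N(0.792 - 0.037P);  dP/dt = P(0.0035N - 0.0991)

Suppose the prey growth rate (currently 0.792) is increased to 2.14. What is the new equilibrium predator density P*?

P* ≈ 57.8

At the interior fixed point, setting dN/dt = 0 with N > 0 fixes P* = (prey growth rate)/(NP coefficient) — independent of the other coefficients.
With the change, P* = 2.14/0.037 = 57.8; it rises from 21.4.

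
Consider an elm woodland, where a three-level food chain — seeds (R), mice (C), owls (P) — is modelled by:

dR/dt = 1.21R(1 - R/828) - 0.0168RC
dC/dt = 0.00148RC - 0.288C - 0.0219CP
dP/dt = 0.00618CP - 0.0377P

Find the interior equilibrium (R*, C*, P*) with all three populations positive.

R* ≈ 758, C* ≈ 6.1, P* ≈ 38.1

From dP/dt = 0: 0.00618C* = 0.0377, so C* = 6.1.
From dR/dt = 0: 1.21(1 - R*/828) = 0.0168·6.1, giving R* = 828·(1 - 0.0847) = 758.
From dC/dt = 0: 0.00148·758 - 0.288 = 0.0219P*, so P* = 0.834/0.0219 = 38.1.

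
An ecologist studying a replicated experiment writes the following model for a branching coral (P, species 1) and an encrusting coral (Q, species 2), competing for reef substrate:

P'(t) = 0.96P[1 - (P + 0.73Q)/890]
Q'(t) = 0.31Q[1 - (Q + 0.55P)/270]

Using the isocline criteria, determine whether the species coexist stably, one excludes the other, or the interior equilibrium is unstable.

Compare the nullcline intercepts: K1/α12 = 890/0.73 = 1220 > K2 = 270; K2/α21 = 270/0.55 = 491 < K1 = 890.
Since the inequalities point opposite ways, species 1 can invade but species 2 cannot.

species 1 excludes species 2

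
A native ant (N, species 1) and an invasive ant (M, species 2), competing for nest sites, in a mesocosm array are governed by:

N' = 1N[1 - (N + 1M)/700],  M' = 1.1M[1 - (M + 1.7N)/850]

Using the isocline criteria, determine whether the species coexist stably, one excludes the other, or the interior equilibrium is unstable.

unstable coexistence (outcome depends on initial conditions)

Compare the nullcline intercepts: K1/α12 = 700/1 = 700 < K2 = 850; K2/α21 = 850/1.7 = 500 < K1 = 700.
Since both are reversed, neither can invade when rare; the interior point is a saddle.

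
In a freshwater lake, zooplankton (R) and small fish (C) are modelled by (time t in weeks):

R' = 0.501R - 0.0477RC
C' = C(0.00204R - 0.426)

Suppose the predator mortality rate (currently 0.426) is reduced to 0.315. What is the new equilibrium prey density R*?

At the interior fixed point, setting dC/dt = 0 with C > 0 fixes R* = (predator death rate)/(RC coefficient) — independent of the other coefficients.
With the change, R* = 0.315/0.00204 = 154; it falls from 209.

R* ≈ 154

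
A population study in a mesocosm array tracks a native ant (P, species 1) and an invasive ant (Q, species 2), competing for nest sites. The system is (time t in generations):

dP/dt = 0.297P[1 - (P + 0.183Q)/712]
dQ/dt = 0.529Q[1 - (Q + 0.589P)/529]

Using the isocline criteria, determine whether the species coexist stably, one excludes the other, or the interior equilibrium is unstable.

Compare the nullcline intercepts: K1/α12 = 712/0.183 = 3890 > K2 = 529; K2/α21 = 529/0.589 = 898 > K1 = 712.
Since both inequalities hold, each species can invade when rare, so the interior equilibrium is stable.

stable coexistence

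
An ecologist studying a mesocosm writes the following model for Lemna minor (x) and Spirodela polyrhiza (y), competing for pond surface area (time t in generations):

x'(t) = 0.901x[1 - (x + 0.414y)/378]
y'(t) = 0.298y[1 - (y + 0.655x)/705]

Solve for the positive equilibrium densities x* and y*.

Setting both brackets to zero gives the nullclines x + 0.414y = 378 and 0.655x + y = 705.
Substituting y = 705 - 0.655x into the first: x(1 - 0.414·0.655) = 378 - 0.414·705.
So x* = 86.1/0.729 = 118, and then y* = 705 - 0.655·118 = 628.

x* ≈ 118, y* ≈ 628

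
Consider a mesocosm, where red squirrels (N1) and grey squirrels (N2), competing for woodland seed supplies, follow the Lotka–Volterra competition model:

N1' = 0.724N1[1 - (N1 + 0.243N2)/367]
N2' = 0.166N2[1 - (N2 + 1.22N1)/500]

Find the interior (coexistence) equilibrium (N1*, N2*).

N1* ≈ 349, N2* ≈ 74.3

Setting both brackets to zero gives the nullclines N1 + 0.243N2 = 367 and 1.22N1 + N2 = 500.
Substituting N2 = 500 - 1.22N1 into the first: N1(1 - 0.243·1.22) = 367 - 0.243·500.
So N1* = 246/0.704 = 349, and then N2* = 500 - 1.22·349 = 74.3.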